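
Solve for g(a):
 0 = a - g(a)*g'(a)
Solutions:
 g(a) = -sqrt(C1 + a^2)
 g(a) = sqrt(C1 + a^2)


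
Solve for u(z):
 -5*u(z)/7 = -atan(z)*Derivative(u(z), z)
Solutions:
 u(z) = C1*exp(5*Integral(1/atan(z), z)/7)


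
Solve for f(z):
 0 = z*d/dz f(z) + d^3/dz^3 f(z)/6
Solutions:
 f(z) = C1 + Integral(C2*airyai(-6^(1/3)*z) + C3*airybi(-6^(1/3)*z), z)


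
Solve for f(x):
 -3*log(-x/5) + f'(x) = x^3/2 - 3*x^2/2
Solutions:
 f(x) = C1 + x^4/8 - x^3/2 + 3*x*log(-x) + 3*x*(-log(5) - 1)


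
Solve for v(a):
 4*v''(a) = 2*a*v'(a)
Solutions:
 v(a) = C1 + C2*erfi(a/2)


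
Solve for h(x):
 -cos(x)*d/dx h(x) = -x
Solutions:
 h(x) = C1 + Integral(x/cos(x), x)


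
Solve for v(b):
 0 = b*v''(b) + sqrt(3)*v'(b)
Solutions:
 v(b) = C1 + C2*b^(1 - sqrt(3))


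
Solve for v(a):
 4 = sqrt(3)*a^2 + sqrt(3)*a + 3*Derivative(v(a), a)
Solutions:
 v(a) = C1 - sqrt(3)*a^3/9 - sqrt(3)*a^2/6 + 4*a/3


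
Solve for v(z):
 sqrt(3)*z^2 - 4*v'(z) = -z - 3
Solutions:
 v(z) = C1 + sqrt(3)*z^3/12 + z^2/8 + 3*z/4


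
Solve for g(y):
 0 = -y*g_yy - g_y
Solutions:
 g(y) = C1 + C2*log(y)


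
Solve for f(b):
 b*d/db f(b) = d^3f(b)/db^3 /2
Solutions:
 f(b) = C1 + Integral(C2*airyai(2^(1/3)*b) + C3*airybi(2^(1/3)*b), b)


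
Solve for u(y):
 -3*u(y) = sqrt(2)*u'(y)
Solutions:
 u(y) = C1*exp(-3*sqrt(2)*y/2)


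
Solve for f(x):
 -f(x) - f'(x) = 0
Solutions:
 f(x) = C1*exp(-x)


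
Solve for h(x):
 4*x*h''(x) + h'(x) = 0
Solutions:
 h(x) = C1 + C2*x^(3/4)


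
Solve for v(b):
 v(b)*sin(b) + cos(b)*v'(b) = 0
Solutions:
 v(b) = C1*cos(b)


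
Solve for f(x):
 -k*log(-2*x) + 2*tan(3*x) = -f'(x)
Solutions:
 f(x) = C1 + k*x*(log(-x) - 1) + k*x*log(2) + 2*log(cos(3*x))/3


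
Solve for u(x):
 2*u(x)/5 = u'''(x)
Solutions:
 u(x) = C3*exp(2^(1/3)*5^(2/3)*x/5) + (C1*sin(2^(1/3)*sqrt(3)*5^(2/3)*x/10) + C2*cos(2^(1/3)*sqrt(3)*5^(2/3)*x/10))*exp(-2^(1/3)*5^(2/3)*x/10)


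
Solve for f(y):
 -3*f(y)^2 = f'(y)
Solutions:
 f(y) = 1/(C1 + 3*y)


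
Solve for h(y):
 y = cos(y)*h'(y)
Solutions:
 h(y) = C1 + Integral(y/cos(y), y)


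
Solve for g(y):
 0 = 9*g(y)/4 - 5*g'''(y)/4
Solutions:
 g(y) = C3*exp(15^(2/3)*y/5) + (C1*sin(3*3^(1/6)*5^(2/3)*y/10) + C2*cos(3*3^(1/6)*5^(2/3)*y/10))*exp(-15^(2/3)*y/10)


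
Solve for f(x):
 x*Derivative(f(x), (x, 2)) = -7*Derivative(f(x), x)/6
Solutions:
 f(x) = C1 + C2/x^(1/6)


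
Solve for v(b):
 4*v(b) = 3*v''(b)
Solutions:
 v(b) = C1*exp(-2*sqrt(3)*b/3) + C2*exp(2*sqrt(3)*b/3)


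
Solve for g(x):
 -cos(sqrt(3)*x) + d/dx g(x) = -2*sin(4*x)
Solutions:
 g(x) = C1 + sqrt(3)*sin(sqrt(3)*x)/3 + cos(4*x)/2


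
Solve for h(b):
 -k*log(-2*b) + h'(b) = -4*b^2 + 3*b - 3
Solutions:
 h(b) = C1 - 4*b^3/3 + 3*b^2/2 + b*k*log(-b) + b*(-k + k*log(2) - 3)


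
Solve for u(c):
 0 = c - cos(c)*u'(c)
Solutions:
 u(c) = C1 + Integral(c/cos(c), c)


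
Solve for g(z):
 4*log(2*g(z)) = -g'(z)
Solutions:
 Integral(1/(log(_y) + log(2)), (_y, g(z)))/4 = C1 - z


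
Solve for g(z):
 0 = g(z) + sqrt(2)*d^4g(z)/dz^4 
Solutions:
 g(z) = (C1*sin(2^(3/8)*z/2) + C2*cos(2^(3/8)*z/2))*exp(-2^(3/8)*z/2) + (C3*sin(2^(3/8)*z/2) + C4*cos(2^(3/8)*z/2))*exp(2^(3/8)*z/2)


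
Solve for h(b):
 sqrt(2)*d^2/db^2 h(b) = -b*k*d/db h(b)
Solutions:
 h(b) = Piecewise((-2^(3/4)*sqrt(pi)*C1*erf(2^(1/4)*b*sqrt(k)/2)/(2*sqrt(k)) - C2, (k > 0) | (k < 0)), (-C1*b - C2, True))


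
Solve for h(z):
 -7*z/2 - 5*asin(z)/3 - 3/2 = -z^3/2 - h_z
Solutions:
 h(z) = C1 - z^4/8 + 7*z^2/4 + 5*z*asin(z)/3 + 3*z/2 + 5*sqrt(1 - z^2)/3


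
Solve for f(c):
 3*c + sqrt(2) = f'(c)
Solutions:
 f(c) = C1 + 3*c^2/2 + sqrt(2)*c


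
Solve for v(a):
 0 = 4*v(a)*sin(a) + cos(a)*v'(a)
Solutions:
 v(a) = C1*cos(a)^4


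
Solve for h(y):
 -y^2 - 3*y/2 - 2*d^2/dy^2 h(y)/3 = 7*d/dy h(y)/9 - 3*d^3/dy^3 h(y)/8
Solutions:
 h(y) = C1 + C2*exp(2*y*(4 - sqrt(58))/9) + C3*exp(2*y*(4 + sqrt(58))/9) - 3*y^3/7 + 27*y^2/196 - 2025*y/1372


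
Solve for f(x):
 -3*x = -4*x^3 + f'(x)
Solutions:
 f(x) = C1 + x^4 - 3*x^2/2


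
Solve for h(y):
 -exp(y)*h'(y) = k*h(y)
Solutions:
 h(y) = C1*exp(k*exp(-y))


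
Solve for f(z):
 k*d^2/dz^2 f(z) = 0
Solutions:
 f(z) = C1 + C2*z


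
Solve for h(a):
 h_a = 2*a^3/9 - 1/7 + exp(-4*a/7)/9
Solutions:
 h(a) = C1 + a^4/18 - a/7 - 7*exp(-4*a/7)/36


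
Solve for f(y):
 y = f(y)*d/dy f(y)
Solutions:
 f(y) = -sqrt(C1 + y^2)
 f(y) = sqrt(C1 + y^2)


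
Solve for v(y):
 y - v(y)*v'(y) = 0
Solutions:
 v(y) = -sqrt(C1 + y^2)
 v(y) = sqrt(C1 + y^2)


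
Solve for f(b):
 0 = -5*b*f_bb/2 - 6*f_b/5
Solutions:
 f(b) = C1 + C2*b^(13/25)


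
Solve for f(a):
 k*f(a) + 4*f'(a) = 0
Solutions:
 f(a) = C1*exp(-a*k/4)


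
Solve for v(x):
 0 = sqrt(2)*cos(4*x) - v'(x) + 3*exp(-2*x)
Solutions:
 v(x) = C1 + sqrt(2)*sin(4*x)/4 - 3*exp(-2*x)/2


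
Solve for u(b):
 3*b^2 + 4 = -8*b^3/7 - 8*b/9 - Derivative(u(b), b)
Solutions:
 u(b) = C1 - 2*b^4/7 - b^3 - 4*b^2/9 - 4*b


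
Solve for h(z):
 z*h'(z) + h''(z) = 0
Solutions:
 h(z) = C1 + C2*erf(sqrt(2)*z/2)


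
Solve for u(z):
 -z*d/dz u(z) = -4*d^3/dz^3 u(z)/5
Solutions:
 u(z) = C1 + Integral(C2*airyai(10^(1/3)*z/2) + C3*airybi(10^(1/3)*z/2), z)


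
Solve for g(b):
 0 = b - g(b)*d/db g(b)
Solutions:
 g(b) = -sqrt(C1 + b^2)
 g(b) = sqrt(C1 + b^2)


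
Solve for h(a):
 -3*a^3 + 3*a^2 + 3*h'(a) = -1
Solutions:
 h(a) = C1 + a^4/4 - a^3/3 - a/3


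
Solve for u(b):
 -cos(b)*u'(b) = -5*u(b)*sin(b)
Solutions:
 u(b) = C1/cos(b)^5


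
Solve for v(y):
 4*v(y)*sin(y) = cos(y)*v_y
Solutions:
 v(y) = C1/cos(y)^4


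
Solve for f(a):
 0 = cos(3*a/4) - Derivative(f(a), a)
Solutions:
 f(a) = C1 + 4*sin(3*a/4)/3


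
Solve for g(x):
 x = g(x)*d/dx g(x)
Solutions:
 g(x) = -sqrt(C1 + x^2)
 g(x) = sqrt(C1 + x^2)


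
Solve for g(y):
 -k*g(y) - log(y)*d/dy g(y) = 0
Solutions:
 g(y) = C1*exp(-k*li(y))


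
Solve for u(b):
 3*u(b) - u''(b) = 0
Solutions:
 u(b) = C1*exp(-sqrt(3)*b) + C2*exp(sqrt(3)*b)


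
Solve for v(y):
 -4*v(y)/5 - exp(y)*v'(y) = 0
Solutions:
 v(y) = C1*exp(4*exp(-y)/5)


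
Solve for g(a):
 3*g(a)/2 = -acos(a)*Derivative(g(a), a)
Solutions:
 g(a) = C1*exp(-3*Integral(1/acos(a), a)/2)


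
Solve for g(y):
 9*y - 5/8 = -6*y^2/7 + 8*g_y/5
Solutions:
 g(y) = C1 + 5*y^3/28 + 45*y^2/16 - 25*y/64


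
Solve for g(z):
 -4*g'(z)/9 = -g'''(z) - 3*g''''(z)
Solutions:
 g(z) = C1 + C2*exp(-z*((6*sqrt(78) + 53)^(-1/3) + 2 + (6*sqrt(78) + 53)^(1/3))/18)*sin(sqrt(3)*z*(-(6*sqrt(78) + 53)^(1/3) + (6*sqrt(78) + 53)^(-1/3))/18) + C3*exp(-z*((6*sqrt(78) + 53)^(-1/3) + 2 + (6*sqrt(78) + 53)^(1/3))/18)*cos(sqrt(3)*z*(-(6*sqrt(78) + 53)^(1/3) + (6*sqrt(78) + 53)^(-1/3))/18) + C4*exp(z*(-1 + (6*sqrt(78) + 53)^(-1/3) + (6*sqrt(78) + 53)^(1/3))/9)


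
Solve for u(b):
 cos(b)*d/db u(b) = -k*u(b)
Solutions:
 u(b) = C1*exp(k*(log(sin(b) - 1) - log(sin(b) + 1))/2)


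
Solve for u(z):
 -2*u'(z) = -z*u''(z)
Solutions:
 u(z) = C1 + C2*z^3


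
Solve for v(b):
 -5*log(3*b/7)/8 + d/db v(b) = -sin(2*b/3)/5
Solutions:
 v(b) = C1 + 5*b*log(b)/8 - 5*b*log(7)/8 - 5*b/8 + 5*b*log(3)/8 + 3*cos(2*b/3)/10


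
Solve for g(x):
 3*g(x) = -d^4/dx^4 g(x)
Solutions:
 g(x) = (C1*sin(sqrt(2)*3^(1/4)*x/2) + C2*cos(sqrt(2)*3^(1/4)*x/2))*exp(-sqrt(2)*3^(1/4)*x/2) + (C3*sin(sqrt(2)*3^(1/4)*x/2) + C4*cos(sqrt(2)*3^(1/4)*x/2))*exp(sqrt(2)*3^(1/4)*x/2)


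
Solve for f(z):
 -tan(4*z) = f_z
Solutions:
 f(z) = C1 + log(cos(4*z))/4


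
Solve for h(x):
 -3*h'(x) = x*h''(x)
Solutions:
 h(x) = C1 + C2/x^2


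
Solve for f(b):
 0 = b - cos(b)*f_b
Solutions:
 f(b) = C1 + Integral(b/cos(b), b)


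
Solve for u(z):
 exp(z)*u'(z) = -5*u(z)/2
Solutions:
 u(z) = C1*exp(5*exp(-z)/2)


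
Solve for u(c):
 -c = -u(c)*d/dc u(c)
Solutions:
 u(c) = -sqrt(C1 + c^2)
 u(c) = sqrt(C1 + c^2)


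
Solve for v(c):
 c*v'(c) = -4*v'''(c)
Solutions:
 v(c) = C1 + Integral(C2*airyai(-2^(1/3)*c/2) + C3*airybi(-2^(1/3)*c/2), c)


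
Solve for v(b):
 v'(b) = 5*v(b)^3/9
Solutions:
 v(b) = -3*sqrt(2)*sqrt(-1/(C1 + 5*b))/2
 v(b) = 3*sqrt(2)*sqrt(-1/(C1 + 5*b))/2


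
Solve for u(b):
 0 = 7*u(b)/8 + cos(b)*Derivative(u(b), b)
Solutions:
 u(b) = C1*(sin(b) - 1)^(7/16)/(sin(b) + 1)^(7/16)


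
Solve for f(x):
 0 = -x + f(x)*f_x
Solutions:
 f(x) = -sqrt(C1 + x^2)
 f(x) = sqrt(C1 + x^2)


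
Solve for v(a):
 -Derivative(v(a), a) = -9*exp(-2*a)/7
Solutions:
 v(a) = C1 - 9*exp(-2*a)/14


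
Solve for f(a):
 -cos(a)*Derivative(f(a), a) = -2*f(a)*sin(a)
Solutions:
 f(a) = C1/cos(a)^2


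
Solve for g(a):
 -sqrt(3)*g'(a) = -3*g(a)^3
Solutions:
 g(a) = -sqrt(2)*sqrt(-1/(C1 + sqrt(3)*a))/2
 g(a) = sqrt(2)*sqrt(-1/(C1 + sqrt(3)*a))/2


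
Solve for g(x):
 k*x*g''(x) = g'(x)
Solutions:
 g(x) = C1 + x^(((re(k) + 1)*re(k) + im(k)^2)/(re(k)^2 + im(k)^2))*(C2*sin(log(x)*Abs(im(k))/(re(k)^2 + im(k)^2)) + C3*cos(log(x)*im(k)/(re(k)^2 + im(k)^2)))


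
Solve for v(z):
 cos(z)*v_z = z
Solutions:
 v(z) = C1 + Integral(z/cos(z), z)


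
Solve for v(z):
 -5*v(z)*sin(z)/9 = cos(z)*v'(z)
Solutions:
 v(z) = C1*cos(z)^(5/9)


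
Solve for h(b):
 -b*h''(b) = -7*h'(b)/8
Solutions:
 h(b) = C1 + C2*b^(15/8)


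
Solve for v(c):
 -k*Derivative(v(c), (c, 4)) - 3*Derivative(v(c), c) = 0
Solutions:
 v(c) = C1 + C2*exp(3^(1/3)*c*(-1/k)^(1/3)) + C3*exp(c*(-1/k)^(1/3)*(-3^(1/3) + 3^(5/6)*I)/2) + C4*exp(-c*(-1/k)^(1/3)*(3^(1/3) + 3^(5/6)*I)/2)


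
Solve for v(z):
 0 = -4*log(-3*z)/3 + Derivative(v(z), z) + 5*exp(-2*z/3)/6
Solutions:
 v(z) = C1 + 4*z*log(-z)/3 + 4*z*(-1 + log(3))/3 + 5*exp(-2*z/3)/4


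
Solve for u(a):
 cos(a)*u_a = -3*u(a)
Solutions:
 u(a) = C1*(sin(a) - 1)^(3/2)/(sin(a) + 1)^(3/2)


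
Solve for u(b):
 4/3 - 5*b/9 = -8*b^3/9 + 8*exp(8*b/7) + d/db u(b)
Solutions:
 u(b) = C1 + 2*b^4/9 - 5*b^2/18 + 4*b/3 - 7*exp(8*b/7)


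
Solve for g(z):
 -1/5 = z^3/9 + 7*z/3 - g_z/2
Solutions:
 g(z) = C1 + z^4/18 + 7*z^2/3 + 2*z/5


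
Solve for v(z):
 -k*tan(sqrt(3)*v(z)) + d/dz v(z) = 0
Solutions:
 v(z) = sqrt(3)*(pi - asin(C1*exp(sqrt(3)*k*z)))/3
 v(z) = sqrt(3)*asin(C1*exp(sqrt(3)*k*z))/3


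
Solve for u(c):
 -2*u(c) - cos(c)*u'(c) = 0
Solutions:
 u(c) = C1*(sin(c) - 1)/(sin(c) + 1)


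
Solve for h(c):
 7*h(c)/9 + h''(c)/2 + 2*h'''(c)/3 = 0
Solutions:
 h(c) = C1*exp(c*(-6 + 3*3^(1/3)/(4*sqrt(826) + 115)^(1/3) + 3^(2/3)*(4*sqrt(826) + 115)^(1/3))/24)*sin(3^(1/6)*c*(-(4*sqrt(826) + 115)^(1/3) + 3^(2/3)/(4*sqrt(826) + 115)^(1/3))/8) + C2*exp(c*(-6 + 3*3^(1/3)/(4*sqrt(826) + 115)^(1/3) + 3^(2/3)*(4*sqrt(826) + 115)^(1/3))/24)*cos(3^(1/6)*c*(-(4*sqrt(826) + 115)^(1/3) + 3^(2/3)/(4*sqrt(826) + 115)^(1/3))/8) + C3*exp(-c*(3*3^(1/3)/(4*sqrt(826) + 115)^(1/3) + 3 + 3^(2/3)*(4*sqrt(826) + 115)^(1/3))/12)


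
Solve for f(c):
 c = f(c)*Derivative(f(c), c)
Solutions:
 f(c) = -sqrt(C1 + c^2)
 f(c) = sqrt(C1 + c^2)


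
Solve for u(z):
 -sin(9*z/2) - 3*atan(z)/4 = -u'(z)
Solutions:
 u(z) = C1 + 3*z*atan(z)/4 - 3*log(z^2 + 1)/8 - 2*cos(9*z/2)/9


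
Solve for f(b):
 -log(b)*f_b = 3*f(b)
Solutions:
 f(b) = C1*exp(-3*li(b))


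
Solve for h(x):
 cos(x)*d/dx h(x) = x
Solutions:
 h(x) = C1 + Integral(x/cos(x), x)


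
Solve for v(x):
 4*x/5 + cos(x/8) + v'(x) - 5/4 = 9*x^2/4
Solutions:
 v(x) = C1 + 3*x^3/4 - 2*x^2/5 + 5*x/4 - 8*sin(x/8)


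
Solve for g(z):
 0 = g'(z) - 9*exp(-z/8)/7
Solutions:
 g(z) = C1 - 72*exp(-z/8)/7


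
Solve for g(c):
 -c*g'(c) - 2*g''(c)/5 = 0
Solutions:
 g(c) = C1 + C2*erf(sqrt(5)*c/2)


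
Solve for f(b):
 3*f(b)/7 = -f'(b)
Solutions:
 f(b) = C1*exp(-3*b/7)


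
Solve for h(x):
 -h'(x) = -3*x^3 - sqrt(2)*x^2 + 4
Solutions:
 h(x) = C1 + 3*x^4/4 + sqrt(2)*x^3/3 - 4*x


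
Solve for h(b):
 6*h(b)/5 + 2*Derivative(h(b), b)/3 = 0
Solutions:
 h(b) = C1*exp(-9*b/5)


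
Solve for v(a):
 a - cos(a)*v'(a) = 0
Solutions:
 v(a) = C1 + Integral(a/cos(a), a)


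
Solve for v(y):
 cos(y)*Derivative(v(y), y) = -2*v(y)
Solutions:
 v(y) = C1*(sin(y) - 1)/(sin(y) + 1)


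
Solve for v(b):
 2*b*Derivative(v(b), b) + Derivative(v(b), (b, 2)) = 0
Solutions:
 v(b) = C1 + C2*erf(b)


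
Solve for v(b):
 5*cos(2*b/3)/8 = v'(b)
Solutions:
 v(b) = C1 + 15*sin(2*b/3)/16


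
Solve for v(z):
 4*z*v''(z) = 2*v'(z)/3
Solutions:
 v(z) = C1 + C2*z^(7/6)


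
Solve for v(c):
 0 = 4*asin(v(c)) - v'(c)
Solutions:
 Integral(1/asin(_y), (_y, v(c))) = C1 + 4*c


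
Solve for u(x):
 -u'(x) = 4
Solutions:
 u(x) = C1 - 4*x


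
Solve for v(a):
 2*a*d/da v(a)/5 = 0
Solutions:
 v(a) = C1


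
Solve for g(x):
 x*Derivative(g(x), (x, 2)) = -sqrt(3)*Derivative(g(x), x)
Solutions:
 g(x) = C1 + C2*x^(1 - sqrt(3))


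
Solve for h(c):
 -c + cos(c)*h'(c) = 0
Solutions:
 h(c) = C1 + Integral(c/cos(c), c)


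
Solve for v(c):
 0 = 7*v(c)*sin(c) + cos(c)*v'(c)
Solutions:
 v(c) = C1*cos(c)^7


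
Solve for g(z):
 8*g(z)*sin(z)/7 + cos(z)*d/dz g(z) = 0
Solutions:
 g(z) = C1*cos(z)^(8/7)


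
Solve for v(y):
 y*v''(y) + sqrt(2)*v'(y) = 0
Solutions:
 v(y) = C1 + C2*y^(1 - sqrt(2))


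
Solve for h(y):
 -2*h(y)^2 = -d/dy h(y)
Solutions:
 h(y) = -1/(C1 + 2*y)


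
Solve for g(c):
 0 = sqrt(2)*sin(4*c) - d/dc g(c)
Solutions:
 g(c) = C1 - sqrt(2)*cos(4*c)/4


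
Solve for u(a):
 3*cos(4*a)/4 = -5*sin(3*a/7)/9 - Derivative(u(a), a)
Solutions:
 u(a) = C1 - 3*sin(4*a)/16 + 35*cos(3*a/7)/27


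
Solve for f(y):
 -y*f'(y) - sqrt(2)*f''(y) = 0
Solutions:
 f(y) = C1 + C2*erf(2^(1/4)*y/2)


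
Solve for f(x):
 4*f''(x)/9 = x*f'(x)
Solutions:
 f(x) = C1 + C2*erfi(3*sqrt(2)*x/4)


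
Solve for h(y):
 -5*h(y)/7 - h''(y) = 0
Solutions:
 h(y) = C1*sin(sqrt(35)*y/7) + C2*cos(sqrt(35)*y/7)


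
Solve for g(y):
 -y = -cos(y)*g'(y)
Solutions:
 g(y) = C1 + Integral(y/cos(y), y)


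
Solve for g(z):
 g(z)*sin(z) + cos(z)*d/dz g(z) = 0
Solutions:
 g(z) = C1*cos(z)


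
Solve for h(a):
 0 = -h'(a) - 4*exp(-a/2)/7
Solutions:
 h(a) = C1 + 8*exp(-a/2)/7


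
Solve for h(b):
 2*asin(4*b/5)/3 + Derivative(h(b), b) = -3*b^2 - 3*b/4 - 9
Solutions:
 h(b) = C1 - b^3 - 3*b^2/8 - 2*b*asin(4*b/5)/3 - 9*b - sqrt(25 - 16*b^2)/6


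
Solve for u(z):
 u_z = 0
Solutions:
 u(z) = C1


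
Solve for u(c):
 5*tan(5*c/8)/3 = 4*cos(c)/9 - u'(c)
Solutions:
 u(c) = C1 + 8*log(cos(5*c/8))/3 + 4*sin(c)/9


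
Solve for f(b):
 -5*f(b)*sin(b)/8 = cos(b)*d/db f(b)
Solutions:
 f(b) = C1*cos(b)^(5/8)


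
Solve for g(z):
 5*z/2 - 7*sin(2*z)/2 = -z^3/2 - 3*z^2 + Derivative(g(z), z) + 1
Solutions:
 g(z) = C1 + z^4/8 + z^3 + 5*z^2/4 - z + 7*cos(2*z)/4


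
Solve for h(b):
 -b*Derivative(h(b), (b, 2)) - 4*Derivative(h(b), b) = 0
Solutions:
 h(b) = C1 + C2/b^3


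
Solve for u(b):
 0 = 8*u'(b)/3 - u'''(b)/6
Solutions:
 u(b) = C1 + C2*exp(-4*b) + C3*exp(4*b)


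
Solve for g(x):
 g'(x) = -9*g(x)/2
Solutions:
 g(x) = C1*exp(-9*x/2)


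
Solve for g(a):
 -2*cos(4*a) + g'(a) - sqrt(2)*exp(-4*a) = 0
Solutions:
 g(a) = C1 + sin(4*a)/2 - sqrt(2)*exp(-4*a)/4


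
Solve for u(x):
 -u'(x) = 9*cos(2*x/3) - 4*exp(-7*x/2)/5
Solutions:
 u(x) = C1 - 27*sin(2*x/3)/2 - 8*exp(-7*x/2)/35


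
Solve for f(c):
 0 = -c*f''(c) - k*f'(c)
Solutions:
 f(c) = C1 + c^(1 - re(k))*(C2*sin(log(c)*Abs(im(k))) + C3*cos(log(c)*im(k)))


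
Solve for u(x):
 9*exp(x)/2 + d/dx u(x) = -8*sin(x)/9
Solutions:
 u(x) = C1 - 9*exp(x)/2 + 8*cos(x)/9


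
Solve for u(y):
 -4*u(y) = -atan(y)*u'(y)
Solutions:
 u(y) = C1*exp(4*Integral(1/atan(y), y))


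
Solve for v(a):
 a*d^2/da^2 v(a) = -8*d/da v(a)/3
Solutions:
 v(a) = C1 + C2/a^(5/3)


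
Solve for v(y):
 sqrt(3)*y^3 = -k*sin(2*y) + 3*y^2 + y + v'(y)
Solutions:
 v(y) = C1 - k*cos(2*y)/2 + sqrt(3)*y^4/4 - y^3 - y^2/2


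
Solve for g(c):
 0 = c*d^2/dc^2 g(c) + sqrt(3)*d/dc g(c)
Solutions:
 g(c) = C1 + C2*c^(1 - sqrt(3))


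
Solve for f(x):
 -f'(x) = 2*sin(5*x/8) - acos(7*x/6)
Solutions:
 f(x) = C1 + x*acos(7*x/6) - sqrt(36 - 49*x^2)/7 + 16*cos(5*x/8)/5


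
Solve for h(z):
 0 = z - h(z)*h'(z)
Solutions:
 h(z) = -sqrt(C1 + z^2)
 h(z) = sqrt(C1 + z^2)


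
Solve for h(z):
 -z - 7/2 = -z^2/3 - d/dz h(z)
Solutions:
 h(z) = C1 - z^3/9 + z^2/2 + 7*z/2


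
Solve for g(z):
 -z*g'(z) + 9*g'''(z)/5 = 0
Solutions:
 g(z) = C1 + Integral(C2*airyai(15^(1/3)*z/3) + C3*airybi(15^(1/3)*z/3), z)


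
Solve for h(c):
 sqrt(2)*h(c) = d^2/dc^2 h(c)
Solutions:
 h(c) = C1*exp(-2^(1/4)*c) + C2*exp(2^(1/4)*c)


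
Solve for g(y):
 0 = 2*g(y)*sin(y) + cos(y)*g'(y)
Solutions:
 g(y) = C1*cos(y)^2


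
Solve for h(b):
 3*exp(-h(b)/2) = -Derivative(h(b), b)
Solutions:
 h(b) = 2*log(C1 - 3*b/2)


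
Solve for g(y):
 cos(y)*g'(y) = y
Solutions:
 g(y) = C1 + Integral(y/cos(y), y)


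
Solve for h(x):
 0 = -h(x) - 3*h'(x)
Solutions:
 h(x) = C1*exp(-x/3)


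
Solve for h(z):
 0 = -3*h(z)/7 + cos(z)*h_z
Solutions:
 h(z) = C1*(sin(z) + 1)^(3/14)/(sin(z) - 1)^(3/14)


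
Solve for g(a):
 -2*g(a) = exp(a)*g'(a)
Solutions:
 g(a) = C1*exp(2*exp(-a))


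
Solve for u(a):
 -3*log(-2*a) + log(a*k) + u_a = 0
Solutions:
 u(a) = C1 + a*(-log(-k) - 2 + 3*log(2)) + 2*a*log(-a)


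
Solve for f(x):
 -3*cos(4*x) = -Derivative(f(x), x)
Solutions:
 f(x) = C1 + 3*sin(4*x)/4


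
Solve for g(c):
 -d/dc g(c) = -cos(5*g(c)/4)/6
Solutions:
 -c/6 - 2*log(sin(5*g(c)/4) - 1)/5 + 2*log(sin(5*g(c)/4) + 1)/5 = C1


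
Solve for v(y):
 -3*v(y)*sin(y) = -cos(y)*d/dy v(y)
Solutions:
 v(y) = C1/cos(y)^3


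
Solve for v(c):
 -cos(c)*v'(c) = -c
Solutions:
 v(c) = C1 + Integral(c/cos(c), c)


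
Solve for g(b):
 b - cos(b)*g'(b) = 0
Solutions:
 g(b) = C1 + Integral(b/cos(b), b)


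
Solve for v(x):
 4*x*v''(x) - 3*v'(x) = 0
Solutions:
 v(x) = C1 + C2*x^(7/4)


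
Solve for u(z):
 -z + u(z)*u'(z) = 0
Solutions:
 u(z) = -sqrt(C1 + z^2)
 u(z) = sqrt(C1 + z^2)


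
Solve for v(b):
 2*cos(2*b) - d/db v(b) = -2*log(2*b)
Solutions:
 v(b) = C1 + 2*b*log(b) - 2*b + 2*b*log(2) + sin(2*b)


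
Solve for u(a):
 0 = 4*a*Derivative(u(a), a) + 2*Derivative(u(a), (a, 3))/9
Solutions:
 u(a) = C1 + Integral(C2*airyai(-18^(1/3)*a) + C3*airybi(-18^(1/3)*a), a)


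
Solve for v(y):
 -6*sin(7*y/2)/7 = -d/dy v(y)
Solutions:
 v(y) = C1 - 12*cos(7*y/2)/49


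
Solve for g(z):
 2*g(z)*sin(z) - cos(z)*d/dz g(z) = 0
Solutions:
 g(z) = C1/cos(z)^2


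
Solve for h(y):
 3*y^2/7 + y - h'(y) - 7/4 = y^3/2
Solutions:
 h(y) = C1 - y^4/8 + y^3/7 + y^2/2 - 7*y/4


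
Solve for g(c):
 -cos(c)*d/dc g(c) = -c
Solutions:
 g(c) = C1 + Integral(c/cos(c), c)


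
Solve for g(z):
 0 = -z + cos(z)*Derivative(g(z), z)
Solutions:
 g(z) = C1 + Integral(z/cos(z), z)


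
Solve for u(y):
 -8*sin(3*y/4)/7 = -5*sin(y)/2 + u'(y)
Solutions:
 u(y) = C1 + 32*cos(3*y/4)/21 - 5*cos(y)/2


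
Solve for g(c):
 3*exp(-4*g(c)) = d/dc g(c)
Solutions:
 g(c) = log(-I*(C1 + 12*c)^(1/4))
 g(c) = log(I*(C1 + 12*c)^(1/4))
 g(c) = log(-(C1 + 12*c)^(1/4))
 g(c) = log(C1 + 12*c)/4


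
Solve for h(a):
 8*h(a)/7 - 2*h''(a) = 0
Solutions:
 h(a) = C1*exp(-2*sqrt(7)*a/7) + C2*exp(2*sqrt(7)*a/7)


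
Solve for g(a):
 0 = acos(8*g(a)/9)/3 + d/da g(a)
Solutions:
 Integral(1/acos(8*_y/9), (_y, g(a))) = C1 - a/3


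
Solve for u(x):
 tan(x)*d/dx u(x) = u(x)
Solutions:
 u(x) = C1*sin(x)


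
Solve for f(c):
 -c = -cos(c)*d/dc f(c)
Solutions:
 f(c) = C1 + Integral(c/cos(c), c)


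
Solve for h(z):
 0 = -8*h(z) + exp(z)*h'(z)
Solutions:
 h(z) = C1*exp(-8*exp(-z))


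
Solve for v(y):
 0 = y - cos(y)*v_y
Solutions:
 v(y) = C1 + Integral(y/cos(y), y)


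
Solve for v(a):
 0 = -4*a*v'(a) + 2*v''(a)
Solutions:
 v(a) = C1 + C2*erfi(a)


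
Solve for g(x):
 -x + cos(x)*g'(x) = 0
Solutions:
 g(x) = C1 + Integral(x/cos(x), x)


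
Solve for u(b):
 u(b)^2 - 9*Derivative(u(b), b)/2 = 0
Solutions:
 u(b) = -9/(C1 + 2*b)


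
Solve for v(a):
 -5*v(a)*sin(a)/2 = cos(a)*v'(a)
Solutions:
 v(a) = C1*cos(a)^(5/2)


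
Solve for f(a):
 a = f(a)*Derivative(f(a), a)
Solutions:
 f(a) = -sqrt(C1 + a^2)
 f(a) = sqrt(C1 + a^2)


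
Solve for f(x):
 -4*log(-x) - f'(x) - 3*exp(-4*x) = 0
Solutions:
 f(x) = C1 - 4*x*log(-x) + 4*x + 3*exp(-4*x)/4


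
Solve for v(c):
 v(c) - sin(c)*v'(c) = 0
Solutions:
 v(c) = C1*sqrt(cos(c) - 1)/sqrt(cos(c) + 1)


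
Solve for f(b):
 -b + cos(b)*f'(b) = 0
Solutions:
 f(b) = C1 + Integral(b/cos(b), b)


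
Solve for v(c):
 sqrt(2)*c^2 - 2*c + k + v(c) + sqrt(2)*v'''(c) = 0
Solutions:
 v(c) = C3*exp(-2^(5/6)*c/2) - sqrt(2)*c^2 + 2*c - k + (C1*sin(2^(5/6)*sqrt(3)*c/4) + C2*cos(2^(5/6)*sqrt(3)*c/4))*exp(2^(5/6)*c/4)


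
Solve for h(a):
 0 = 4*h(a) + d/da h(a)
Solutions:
 h(a) = C1*exp(-4*a)


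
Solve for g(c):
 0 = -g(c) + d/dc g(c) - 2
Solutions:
 g(c) = C1*exp(c) - 2


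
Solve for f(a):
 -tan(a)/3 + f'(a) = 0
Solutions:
 f(a) = C1 - log(cos(a))/3


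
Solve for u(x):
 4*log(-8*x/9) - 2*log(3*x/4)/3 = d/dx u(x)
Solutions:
 u(x) = C1 + 10*x*log(x)/3 + x*(-9*log(3) - 10/3 + log(6)/3 + 13*log(2) + 4*I*pi)


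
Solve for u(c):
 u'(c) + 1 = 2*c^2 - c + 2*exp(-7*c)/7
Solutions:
 u(c) = C1 + 2*c^3/3 - c^2/2 - c - 2*exp(-7*c)/49


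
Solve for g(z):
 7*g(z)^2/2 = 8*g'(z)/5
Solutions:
 g(z) = -16/(C1 + 35*z)


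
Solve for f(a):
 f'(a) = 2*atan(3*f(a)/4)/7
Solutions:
 Integral(1/atan(3*_y/4), (_y, f(a))) = C1 + 2*a/7


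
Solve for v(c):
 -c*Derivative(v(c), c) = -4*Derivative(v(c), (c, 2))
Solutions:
 v(c) = C1 + C2*erfi(sqrt(2)*c/4)


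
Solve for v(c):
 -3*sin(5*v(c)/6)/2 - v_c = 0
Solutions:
 3*c/2 + 3*log(cos(5*v(c)/6) - 1)/5 - 3*log(cos(5*v(c)/6) + 1)/5 = C1


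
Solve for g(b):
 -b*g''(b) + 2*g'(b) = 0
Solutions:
 g(b) = C1 + C2*b^3


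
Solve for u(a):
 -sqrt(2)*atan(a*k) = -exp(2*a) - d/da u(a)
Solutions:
 u(a) = C1 + sqrt(2)*Piecewise((a*atan(a*k) - log(a^2*k^2 + 1)/(2*k), Ne(k, 0)), (0, True)) - exp(2*a)/2


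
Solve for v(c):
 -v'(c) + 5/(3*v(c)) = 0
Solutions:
 v(c) = -sqrt(C1 + 30*c)/3
 v(c) = sqrt(C1 + 30*c)/3


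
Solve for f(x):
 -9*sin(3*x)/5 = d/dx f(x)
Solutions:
 f(x) = C1 + 3*cos(3*x)/5


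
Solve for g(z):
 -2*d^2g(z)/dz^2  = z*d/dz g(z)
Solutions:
 g(z) = C1 + C2*erf(z/2)


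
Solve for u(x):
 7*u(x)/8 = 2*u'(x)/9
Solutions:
 u(x) = C1*exp(63*x/16)


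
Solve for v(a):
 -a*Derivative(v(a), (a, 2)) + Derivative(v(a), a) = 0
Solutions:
 v(a) = C1 + C2*a^2


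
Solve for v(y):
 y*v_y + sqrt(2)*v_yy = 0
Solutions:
 v(y) = C1 + C2*erf(2^(1/4)*y/2)


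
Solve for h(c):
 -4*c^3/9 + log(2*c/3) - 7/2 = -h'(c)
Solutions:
 h(c) = C1 + c^4/9 - c*log(c) + c*log(3/2) + 9*c/2


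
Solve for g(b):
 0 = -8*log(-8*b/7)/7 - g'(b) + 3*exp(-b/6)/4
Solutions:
 g(b) = C1 - 8*b*log(-b)/7 + 8*b*(-3*log(2) + 1 + log(7))/7 - 9*exp(-b/6)/2


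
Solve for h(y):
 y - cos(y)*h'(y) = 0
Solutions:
 h(y) = C1 + Integral(y/cos(y), y)


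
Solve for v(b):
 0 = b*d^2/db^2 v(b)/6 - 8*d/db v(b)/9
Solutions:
 v(b) = C1 + C2*b^(19/3)


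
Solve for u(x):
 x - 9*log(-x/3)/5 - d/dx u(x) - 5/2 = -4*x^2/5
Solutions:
 u(x) = C1 + 4*x^3/15 + x^2/2 - 9*x*log(-x)/5 + x*(-7 + 18*log(3))/10


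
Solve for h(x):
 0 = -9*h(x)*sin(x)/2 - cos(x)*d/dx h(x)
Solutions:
 h(x) = C1*cos(x)^(9/2)


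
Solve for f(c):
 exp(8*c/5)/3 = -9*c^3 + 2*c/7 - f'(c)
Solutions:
 f(c) = C1 - 9*c^4/4 + c^2/7 - 5*exp(8*c/5)/24


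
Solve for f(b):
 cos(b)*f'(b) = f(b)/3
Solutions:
 f(b) = C1*(sin(b) + 1)^(1/6)/(sin(b) - 1)^(1/6)


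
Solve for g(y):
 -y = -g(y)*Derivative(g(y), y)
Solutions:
 g(y) = -sqrt(C1 + y^2)
 g(y) = sqrt(C1 + y^2)


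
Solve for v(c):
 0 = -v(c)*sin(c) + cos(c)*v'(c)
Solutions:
 v(c) = C1/cos(c)


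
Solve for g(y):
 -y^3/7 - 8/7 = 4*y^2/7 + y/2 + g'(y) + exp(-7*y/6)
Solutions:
 g(y) = C1 - y^4/28 - 4*y^3/21 - y^2/4 - 8*y/7 + 6*exp(-7*y/6)/7


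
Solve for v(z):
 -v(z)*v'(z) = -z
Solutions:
 v(z) = -sqrt(C1 + z^2)
 v(z) = sqrt(C1 + z^2)


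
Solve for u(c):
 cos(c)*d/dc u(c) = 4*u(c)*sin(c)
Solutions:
 u(c) = C1/cos(c)^4


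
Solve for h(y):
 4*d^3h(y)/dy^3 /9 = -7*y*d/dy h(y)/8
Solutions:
 h(y) = C1 + Integral(C2*airyai(-126^(1/3)*y/4) + C3*airybi(-126^(1/3)*y/4), y)


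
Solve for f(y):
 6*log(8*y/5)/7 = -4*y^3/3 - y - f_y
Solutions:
 f(y) = C1 - y^4/3 - y^2/2 - 6*y*log(y)/7 - 18*y*log(2)/7 + 6*y/7 + 6*y*log(5)/7


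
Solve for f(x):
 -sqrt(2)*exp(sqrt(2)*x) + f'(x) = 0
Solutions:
 f(x) = C1 + exp(sqrt(2)*x)


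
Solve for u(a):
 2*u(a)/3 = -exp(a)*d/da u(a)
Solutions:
 u(a) = C1*exp(2*exp(-a)/3)


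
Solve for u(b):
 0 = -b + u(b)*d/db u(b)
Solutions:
 u(b) = -sqrt(C1 + b^2)
 u(b) = sqrt(C1 + b^2)


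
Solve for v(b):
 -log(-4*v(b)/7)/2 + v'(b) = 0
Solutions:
 -2*Integral(1/(log(-_y) - log(7) + 2*log(2)), (_y, v(b))) = C1 - b


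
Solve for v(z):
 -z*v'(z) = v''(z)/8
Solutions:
 v(z) = C1 + C2*erf(2*z)


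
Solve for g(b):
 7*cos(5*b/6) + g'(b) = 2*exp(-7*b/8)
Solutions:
 g(b) = C1 - 42*sin(5*b/6)/5 - 16*exp(-7*b/8)/7


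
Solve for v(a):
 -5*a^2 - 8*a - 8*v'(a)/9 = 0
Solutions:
 v(a) = C1 - 15*a^3/8 - 9*a^2/2


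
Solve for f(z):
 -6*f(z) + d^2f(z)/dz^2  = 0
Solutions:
 f(z) = C1*exp(-sqrt(6)*z) + C2*exp(sqrt(6)*z)


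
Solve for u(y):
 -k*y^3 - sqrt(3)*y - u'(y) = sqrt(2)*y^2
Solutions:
 u(y) = C1 - k*y^4/4 - sqrt(2)*y^3/3 - sqrt(3)*y^2/2


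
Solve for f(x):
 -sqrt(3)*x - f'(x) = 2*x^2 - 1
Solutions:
 f(x) = C1 - 2*x^3/3 - sqrt(3)*x^2/2 + x


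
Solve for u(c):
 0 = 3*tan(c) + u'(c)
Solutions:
 u(c) = C1 + 3*log(cos(c))


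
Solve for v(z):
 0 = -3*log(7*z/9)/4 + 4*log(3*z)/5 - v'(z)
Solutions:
 v(z) = C1 + z*log(z)/20 - 3*z*log(7)/4 - z/20 + 23*z*log(3)/10


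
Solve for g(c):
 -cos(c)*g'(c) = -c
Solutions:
 g(c) = C1 + Integral(c/cos(c), c)


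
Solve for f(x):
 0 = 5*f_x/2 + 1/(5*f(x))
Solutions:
 f(x) = -sqrt(C1 - 4*x)/5
 f(x) = sqrt(C1 - 4*x)/5


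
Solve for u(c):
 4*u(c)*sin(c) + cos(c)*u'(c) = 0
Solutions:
 u(c) = C1*cos(c)^4


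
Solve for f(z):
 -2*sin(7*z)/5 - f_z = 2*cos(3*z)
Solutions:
 f(z) = C1 - 2*sin(3*z)/3 + 2*cos(7*z)/35


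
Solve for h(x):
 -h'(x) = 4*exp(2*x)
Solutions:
 h(x) = C1 - 2*exp(2*x)


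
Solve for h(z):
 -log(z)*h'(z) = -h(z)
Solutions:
 h(z) = C1*exp(li(z))


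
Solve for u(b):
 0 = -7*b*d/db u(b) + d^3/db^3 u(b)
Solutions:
 u(b) = C1 + Integral(C2*airyai(7^(1/3)*b) + C3*airybi(7^(1/3)*b), b)


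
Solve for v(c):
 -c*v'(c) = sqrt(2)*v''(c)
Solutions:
 v(c) = C1 + C2*erf(2^(1/4)*c/2)


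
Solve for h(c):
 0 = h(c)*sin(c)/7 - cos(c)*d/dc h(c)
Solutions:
 h(c) = C1/cos(c)^(1/7)


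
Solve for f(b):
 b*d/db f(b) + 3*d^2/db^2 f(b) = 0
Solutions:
 f(b) = C1 + C2*erf(sqrt(6)*b/6)


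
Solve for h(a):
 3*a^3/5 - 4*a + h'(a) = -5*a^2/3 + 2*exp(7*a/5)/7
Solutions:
 h(a) = C1 - 3*a^4/20 - 5*a^3/9 + 2*a^2 + 10*exp(7*a/5)/49


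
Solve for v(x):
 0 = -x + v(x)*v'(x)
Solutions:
 v(x) = -sqrt(C1 + x^2)
 v(x) = sqrt(C1 + x^2)


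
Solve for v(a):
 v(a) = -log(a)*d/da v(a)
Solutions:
 v(a) = C1*exp(-li(a))


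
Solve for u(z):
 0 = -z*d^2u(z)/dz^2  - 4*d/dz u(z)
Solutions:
 u(z) = C1 + C2/z^3


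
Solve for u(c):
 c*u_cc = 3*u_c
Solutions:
 u(c) = C1 + C2*c^4


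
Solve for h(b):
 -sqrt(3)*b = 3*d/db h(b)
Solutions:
 h(b) = C1 - sqrt(3)*b^2/6


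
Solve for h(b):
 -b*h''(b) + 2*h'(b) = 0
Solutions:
 h(b) = C1 + C2*b^3


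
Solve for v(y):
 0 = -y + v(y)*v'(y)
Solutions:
 v(y) = -sqrt(C1 + y^2)
 v(y) = sqrt(C1 + y^2)


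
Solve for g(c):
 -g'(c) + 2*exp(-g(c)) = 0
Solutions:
 g(c) = log(C1 + 2*c)


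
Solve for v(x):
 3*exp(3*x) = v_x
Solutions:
 v(x) = C1 + exp(3*x)


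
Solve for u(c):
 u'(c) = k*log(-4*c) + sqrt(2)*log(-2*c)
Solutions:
 u(c) = C1 + c*(k + sqrt(2))*log(-c) + c*(-k + 2*k*log(2) - sqrt(2) + sqrt(2)*log(2))


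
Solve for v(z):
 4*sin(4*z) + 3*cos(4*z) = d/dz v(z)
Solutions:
 v(z) = C1 + 3*sin(4*z)/4 - cos(4*z)


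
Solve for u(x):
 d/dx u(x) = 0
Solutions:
 u(x) = C1


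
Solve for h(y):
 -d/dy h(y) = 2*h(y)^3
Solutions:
 h(y) = -sqrt(2)*sqrt(-1/(C1 - 2*y))/2
 h(y) = sqrt(2)*sqrt(-1/(C1 - 2*y))/2


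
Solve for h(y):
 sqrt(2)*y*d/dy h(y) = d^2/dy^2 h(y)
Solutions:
 h(y) = C1 + C2*erfi(2^(3/4)*y/2)


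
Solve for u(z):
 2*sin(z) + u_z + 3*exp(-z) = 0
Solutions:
 u(z) = C1 + 2*cos(z) + 3*exp(-z)


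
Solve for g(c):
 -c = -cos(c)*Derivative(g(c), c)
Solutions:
 g(c) = C1 + Integral(c/cos(c), c)


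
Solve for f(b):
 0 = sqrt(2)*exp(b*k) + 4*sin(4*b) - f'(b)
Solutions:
 f(b) = C1 - cos(4*b) + sqrt(2)*exp(b*k)/k


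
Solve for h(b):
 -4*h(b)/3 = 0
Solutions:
 h(b) = 0


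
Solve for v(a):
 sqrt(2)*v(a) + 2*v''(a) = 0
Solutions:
 v(a) = C1*sin(2^(3/4)*a/2) + C2*cos(2^(3/4)*a/2)


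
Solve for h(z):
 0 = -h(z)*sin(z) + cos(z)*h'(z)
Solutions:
 h(z) = C1/cos(z)


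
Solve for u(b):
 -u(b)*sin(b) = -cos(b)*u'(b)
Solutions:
 u(b) = C1/cos(b)


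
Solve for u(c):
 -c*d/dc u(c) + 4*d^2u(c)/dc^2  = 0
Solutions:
 u(c) = C1 + C2*erfi(sqrt(2)*c/4)


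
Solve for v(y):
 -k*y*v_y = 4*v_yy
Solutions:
 v(y) = Piecewise((-sqrt(2)*sqrt(pi)*C1*erf(sqrt(2)*sqrt(k)*y/4)/sqrt(k) - C2, (k > 0) | (k < 0)), (-C1*y - C2, True))


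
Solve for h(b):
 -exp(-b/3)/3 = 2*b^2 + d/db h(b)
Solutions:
 h(b) = C1 - 2*b^3/3 + exp(-b/3)


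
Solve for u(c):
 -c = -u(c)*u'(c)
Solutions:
 u(c) = -sqrt(C1 + c^2)
 u(c) = sqrt(C1 + c^2)


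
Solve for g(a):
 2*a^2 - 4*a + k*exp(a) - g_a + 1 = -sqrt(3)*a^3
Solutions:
 g(a) = C1 + sqrt(3)*a^4/4 + 2*a^3/3 - 2*a^2 + a + k*exp(a)


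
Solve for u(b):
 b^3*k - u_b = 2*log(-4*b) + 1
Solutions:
 u(b) = C1 + b^4*k/4 - 2*b*log(-b) + b*(1 - 4*log(2))


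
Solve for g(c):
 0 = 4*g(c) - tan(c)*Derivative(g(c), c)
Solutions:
 g(c) = C1*sin(c)^4


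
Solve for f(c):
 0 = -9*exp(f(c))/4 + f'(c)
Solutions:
 f(c) = log(-1/(C1 + 9*c)) + 2*log(2)


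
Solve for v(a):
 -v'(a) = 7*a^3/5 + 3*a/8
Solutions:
 v(a) = C1 - 7*a^4/20 - 3*a^2/16


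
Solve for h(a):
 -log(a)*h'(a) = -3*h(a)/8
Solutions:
 h(a) = C1*exp(3*li(a)/8)


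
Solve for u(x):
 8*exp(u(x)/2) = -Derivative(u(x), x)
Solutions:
 u(x) = 2*log(1/(C1 + 8*x)) + 2*log(2)


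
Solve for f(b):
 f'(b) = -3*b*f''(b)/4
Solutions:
 f(b) = C1 + C2/b^(1/3)


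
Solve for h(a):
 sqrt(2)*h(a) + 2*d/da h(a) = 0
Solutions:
 h(a) = C1*exp(-sqrt(2)*a/2)


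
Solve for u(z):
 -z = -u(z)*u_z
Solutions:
 u(z) = -sqrt(C1 + z^2)
 u(z) = sqrt(C1 + z^2)


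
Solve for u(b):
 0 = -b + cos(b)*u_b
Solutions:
 u(b) = C1 + Integral(b/cos(b), b)


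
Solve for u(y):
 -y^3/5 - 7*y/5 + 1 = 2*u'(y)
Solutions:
 u(y) = C1 - y^4/40 - 7*y^2/20 + y/2


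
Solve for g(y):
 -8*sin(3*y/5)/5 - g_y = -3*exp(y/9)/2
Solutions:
 g(y) = C1 + 27*exp(y/9)/2 + 8*cos(3*y/5)/3


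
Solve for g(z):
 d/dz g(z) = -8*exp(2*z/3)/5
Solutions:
 g(z) = C1 - 12*exp(2*z/3)/5


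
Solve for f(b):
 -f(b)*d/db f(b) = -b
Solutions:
 f(b) = -sqrt(C1 + b^2)
 f(b) = sqrt(C1 + b^2)


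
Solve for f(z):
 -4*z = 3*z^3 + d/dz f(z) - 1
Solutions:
 f(z) = C1 - 3*z^4/4 - 2*z^2 + z


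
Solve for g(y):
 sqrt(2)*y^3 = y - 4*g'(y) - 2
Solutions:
 g(y) = C1 - sqrt(2)*y^4/16 + y^2/8 - y/2


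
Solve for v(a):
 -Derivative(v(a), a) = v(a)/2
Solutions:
 v(a) = C1*exp(-a/2)


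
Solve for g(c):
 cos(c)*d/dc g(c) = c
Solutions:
 g(c) = C1 + Integral(c/cos(c), c)


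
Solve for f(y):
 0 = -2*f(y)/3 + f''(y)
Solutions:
 f(y) = C1*exp(-sqrt(6)*y/3) + C2*exp(sqrt(6)*y/3)


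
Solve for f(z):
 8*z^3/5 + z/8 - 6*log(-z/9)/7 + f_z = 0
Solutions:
 f(z) = C1 - 2*z^4/5 - z^2/16 + 6*z*log(-z)/7 + 6*z*(-2*log(3) - 1)/7


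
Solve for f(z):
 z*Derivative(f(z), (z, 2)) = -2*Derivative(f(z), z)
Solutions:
 f(z) = C1 + C2/z


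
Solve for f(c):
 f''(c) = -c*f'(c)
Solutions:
 f(c) = C1 + C2*erf(sqrt(2)*c/2)


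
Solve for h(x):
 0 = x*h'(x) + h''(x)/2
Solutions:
 h(x) = C1 + C2*erf(x)


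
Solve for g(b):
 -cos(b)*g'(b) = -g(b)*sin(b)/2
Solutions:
 g(b) = C1/sqrt(cos(b))


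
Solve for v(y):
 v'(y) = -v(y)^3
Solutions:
 v(y) = -sqrt(2)*sqrt(-1/(C1 - y))/2
 v(y) = sqrt(2)*sqrt(-1/(C1 - y))/2


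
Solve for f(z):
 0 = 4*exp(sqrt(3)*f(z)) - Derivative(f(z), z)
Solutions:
 f(z) = sqrt(3)*(2*log(-1/(C1 + 4*z)) - log(3))/6


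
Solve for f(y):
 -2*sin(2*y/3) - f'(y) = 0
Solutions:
 f(y) = C1 + 3*cos(2*y/3)


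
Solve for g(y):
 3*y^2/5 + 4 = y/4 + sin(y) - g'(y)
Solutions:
 g(y) = C1 - y^3/5 + y^2/8 - 4*y - cos(y)


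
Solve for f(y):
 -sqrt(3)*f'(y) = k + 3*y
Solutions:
 f(y) = C1 - sqrt(3)*k*y/3 - sqrt(3)*y^2/2


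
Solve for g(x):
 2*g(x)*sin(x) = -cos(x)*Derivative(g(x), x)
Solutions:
 g(x) = C1*cos(x)^2


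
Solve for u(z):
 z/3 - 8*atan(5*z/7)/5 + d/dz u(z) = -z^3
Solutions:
 u(z) = C1 - z^4/4 - z^2/6 + 8*z*atan(5*z/7)/5 - 28*log(25*z^2 + 49)/25


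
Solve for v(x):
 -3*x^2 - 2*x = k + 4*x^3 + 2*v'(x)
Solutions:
 v(x) = C1 - k*x/2 - x^4/2 - x^3/2 - x^2/2


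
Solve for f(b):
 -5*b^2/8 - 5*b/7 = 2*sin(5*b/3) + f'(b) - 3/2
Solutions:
 f(b) = C1 - 5*b^3/24 - 5*b^2/14 + 3*b/2 + 6*cos(5*b/3)/5


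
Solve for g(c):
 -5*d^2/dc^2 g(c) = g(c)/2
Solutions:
 g(c) = C1*sin(sqrt(10)*c/10) + C2*cos(sqrt(10)*c/10)


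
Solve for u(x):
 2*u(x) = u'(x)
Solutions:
 u(x) = C1*exp(2*x)


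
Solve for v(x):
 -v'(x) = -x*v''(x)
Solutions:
 v(x) = C1 + C2*x^2


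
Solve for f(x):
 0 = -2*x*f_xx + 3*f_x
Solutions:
 f(x) = C1 + C2*x^(5/2)


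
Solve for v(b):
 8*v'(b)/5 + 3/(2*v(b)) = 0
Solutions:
 v(b) = -sqrt(C1 - 30*b)/4
 v(b) = sqrt(C1 - 30*b)/4


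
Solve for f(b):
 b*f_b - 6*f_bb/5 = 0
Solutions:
 f(b) = C1 + C2*erfi(sqrt(15)*b/6)


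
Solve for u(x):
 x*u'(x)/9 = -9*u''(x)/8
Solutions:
 u(x) = C1 + C2*erf(2*x/9)


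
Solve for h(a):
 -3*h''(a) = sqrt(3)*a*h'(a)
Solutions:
 h(a) = C1 + C2*erf(sqrt(2)*3^(3/4)*a/6)


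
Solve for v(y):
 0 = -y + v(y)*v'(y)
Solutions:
 v(y) = -sqrt(C1 + y^2)
 v(y) = sqrt(C1 + y^2)


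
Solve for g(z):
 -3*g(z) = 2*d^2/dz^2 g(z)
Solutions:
 g(z) = C1*sin(sqrt(6)*z/2) + C2*cos(sqrt(6)*z/2)


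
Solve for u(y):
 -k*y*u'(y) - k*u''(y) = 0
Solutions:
 u(y) = C1 + C2*erf(sqrt(2)*y/2)


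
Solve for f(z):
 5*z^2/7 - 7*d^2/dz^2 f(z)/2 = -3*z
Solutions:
 f(z) = C1 + C2*z + 5*z^4/294 + z^3/7


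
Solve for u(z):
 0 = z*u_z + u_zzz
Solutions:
 u(z) = C1 + Integral(C2*airyai(-z) + C3*airybi(-z), z)


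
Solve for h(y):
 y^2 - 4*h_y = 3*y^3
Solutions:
 h(y) = C1 - 3*y^4/16 + y^3/12


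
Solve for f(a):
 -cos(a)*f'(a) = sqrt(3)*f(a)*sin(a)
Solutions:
 f(a) = C1*cos(a)^(sqrt(3))


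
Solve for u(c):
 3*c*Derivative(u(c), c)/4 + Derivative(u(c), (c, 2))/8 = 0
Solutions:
 u(c) = C1 + C2*erf(sqrt(3)*c)


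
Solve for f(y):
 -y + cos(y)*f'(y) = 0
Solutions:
 f(y) = C1 + Integral(y/cos(y), y)


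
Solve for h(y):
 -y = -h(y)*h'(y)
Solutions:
 h(y) = -sqrt(C1 + y^2)
 h(y) = sqrt(C1 + y^2)


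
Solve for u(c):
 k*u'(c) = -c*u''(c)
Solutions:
 u(c) = C1 + c^(1 - re(k))*(C2*sin(log(c)*Abs(im(k))) + C3*cos(log(c)*im(k)))


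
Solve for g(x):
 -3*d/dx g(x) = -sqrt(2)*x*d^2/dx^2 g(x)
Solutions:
 g(x) = C1 + C2*x^(1 + 3*sqrt(2)/2)


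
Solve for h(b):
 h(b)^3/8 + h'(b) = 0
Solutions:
 h(b) = -2*sqrt(-1/(C1 - b))
 h(b) = 2*sqrt(-1/(C1 - b))


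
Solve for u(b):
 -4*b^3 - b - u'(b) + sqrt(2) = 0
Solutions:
 u(b) = C1 - b^4 - b^2/2 + sqrt(2)*b


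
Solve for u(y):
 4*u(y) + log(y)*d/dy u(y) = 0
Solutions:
 u(y) = C1*exp(-4*li(y))


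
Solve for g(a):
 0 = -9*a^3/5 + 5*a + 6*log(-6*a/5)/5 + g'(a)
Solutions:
 g(a) = C1 + 9*a^4/20 - 5*a^2/2 - 6*a*log(-a)/5 + 6*a*(-log(6) + 1 + log(5))/5


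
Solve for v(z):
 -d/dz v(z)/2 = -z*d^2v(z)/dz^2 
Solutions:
 v(z) = C1 + C2*z^(3/2)


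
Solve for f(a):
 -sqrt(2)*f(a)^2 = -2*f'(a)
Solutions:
 f(a) = -2/(C1 + sqrt(2)*a)


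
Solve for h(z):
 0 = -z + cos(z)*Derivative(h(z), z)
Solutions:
 h(z) = C1 + Integral(z/cos(z), z)


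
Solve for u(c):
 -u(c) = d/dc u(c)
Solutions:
 u(c) = C1*exp(-c)


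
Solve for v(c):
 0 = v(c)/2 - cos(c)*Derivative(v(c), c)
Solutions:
 v(c) = C1*(sin(c) + 1)^(1/4)/(sin(c) - 1)^(1/4)


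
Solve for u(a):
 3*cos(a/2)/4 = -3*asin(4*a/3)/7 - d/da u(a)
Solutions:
 u(a) = C1 - 3*a*asin(4*a/3)/7 - 3*sqrt(9 - 16*a^2)/28 - 3*sin(a/2)/2


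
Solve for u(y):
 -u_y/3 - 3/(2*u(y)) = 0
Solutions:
 u(y) = -sqrt(C1 - 9*y)
 u(y) = sqrt(C1 - 9*y)


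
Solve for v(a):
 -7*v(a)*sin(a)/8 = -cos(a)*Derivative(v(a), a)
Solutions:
 v(a) = C1/cos(a)^(7/8)


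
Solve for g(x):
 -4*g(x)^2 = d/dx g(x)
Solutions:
 g(x) = 1/(C1 + 4*x)


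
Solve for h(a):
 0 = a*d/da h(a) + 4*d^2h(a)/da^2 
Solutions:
 h(a) = C1 + C2*erf(sqrt(2)*a/4)


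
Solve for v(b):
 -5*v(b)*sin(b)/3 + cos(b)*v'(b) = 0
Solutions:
 v(b) = C1/cos(b)^(5/3)


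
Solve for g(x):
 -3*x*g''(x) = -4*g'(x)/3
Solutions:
 g(x) = C1 + C2*x^(13/9)


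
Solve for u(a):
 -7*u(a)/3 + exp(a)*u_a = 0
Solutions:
 u(a) = C1*exp(-7*exp(-a)/3)


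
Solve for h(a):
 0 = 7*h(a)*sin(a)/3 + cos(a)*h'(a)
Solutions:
 h(a) = C1*cos(a)^(7/3)


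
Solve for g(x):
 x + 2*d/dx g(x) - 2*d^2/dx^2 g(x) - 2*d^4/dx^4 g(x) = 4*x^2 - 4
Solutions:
 g(x) = C1 + C2*exp(-x*(-2*18^(1/3)/(9 + sqrt(93))^(1/3) + 12^(1/3)*(9 + sqrt(93))^(1/3))/12)*sin(2^(1/3)*3^(1/6)*x*(6/(9 + sqrt(93))^(1/3) + 2^(1/3)*3^(2/3)*(9 + sqrt(93))^(1/3))/12) + C3*exp(-x*(-2*18^(1/3)/(9 + sqrt(93))^(1/3) + 12^(1/3)*(9 + sqrt(93))^(1/3))/12)*cos(2^(1/3)*3^(1/6)*x*(6/(9 + sqrt(93))^(1/3) + 2^(1/3)*3^(2/3)*(9 + sqrt(93))^(1/3))/12) + C4*exp(x*(-2*18^(1/3)/(9 + sqrt(93))^(1/3) + 12^(1/3)*(9 + sqrt(93))^(1/3))/6) + 2*x^3/3 + 7*x^2/4 + 3*x/2


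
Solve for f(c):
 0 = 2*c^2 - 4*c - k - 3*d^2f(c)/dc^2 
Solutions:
 f(c) = C1 + C2*c + c^4/18 - 2*c^3/9 - c^2*k/6


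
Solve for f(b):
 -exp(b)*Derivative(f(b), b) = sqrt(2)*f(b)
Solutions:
 f(b) = C1*exp(sqrt(2)*exp(-b))


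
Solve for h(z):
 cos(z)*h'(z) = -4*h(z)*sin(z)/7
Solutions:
 h(z) = C1*cos(z)^(4/7)


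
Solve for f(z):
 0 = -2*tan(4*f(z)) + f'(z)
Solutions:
 f(z) = -asin(C1*exp(8*z))/4 + pi/4
 f(z) = asin(C1*exp(8*z))/4


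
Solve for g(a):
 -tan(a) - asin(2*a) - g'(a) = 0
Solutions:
 g(a) = C1 - a*asin(2*a) - sqrt(1 - 4*a^2)/2 + log(cos(a))


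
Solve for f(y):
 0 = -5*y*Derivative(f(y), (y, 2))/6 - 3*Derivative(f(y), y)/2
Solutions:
 f(y) = C1 + C2/y^(4/5)


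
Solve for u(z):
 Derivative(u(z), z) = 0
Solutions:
 u(z) = C1
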